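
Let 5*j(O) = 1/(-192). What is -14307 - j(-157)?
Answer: -13734719/960 ≈ -14307.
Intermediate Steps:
j(O) = -1/960 (j(O) = (1/5)/(-192) = (1/5)*(-1/192) = -1/960)
-14307 - j(-157) = -14307 - 1*(-1/960) = -14307 + 1/960 = -13734719/960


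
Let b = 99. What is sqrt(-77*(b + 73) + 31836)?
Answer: 4*sqrt(1162) ≈ 136.35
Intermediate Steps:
sqrt(-77*(b + 73) + 31836) = sqrt(-77*(99 + 73) + 31836) = sqrt(-77*172 + 31836) = sqrt(-13244 + 31836) = sqrt(18592) = 4*sqrt(1162)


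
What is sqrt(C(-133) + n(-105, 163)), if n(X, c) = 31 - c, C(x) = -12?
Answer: 12*I ≈ 12.0*I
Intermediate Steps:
sqrt(C(-133) + n(-105, 163)) = sqrt(-12 + (31 - 1*163)) = sqrt(-12 + (31 - 163)) = sqrt(-12 - 132) = sqrt(-144) = 12*I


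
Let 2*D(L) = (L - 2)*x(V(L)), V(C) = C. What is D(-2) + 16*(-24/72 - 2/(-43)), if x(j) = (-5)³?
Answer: 31658/129 ≈ 245.41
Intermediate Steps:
x(j) = -125
D(L) = 125 - 125*L/2 (D(L) = ((L - 2)*(-125))/2 = ((-2 + L)*(-125))/2 = (250 - 125*L)/2 = 125 - 125*L/2)
D(-2) + 16*(-24/72 - 2/(-43)) = (125 - 125/2*(-2)) + 16*(-24/72 - 2/(-43)) = (125 + 125) + 16*(-24*1/72 - 2*(-1/43)) = 250 + 16*(-⅓ + 2/43) = 250 + 16*(-37/129) = 250 - 592/129 = 31658/129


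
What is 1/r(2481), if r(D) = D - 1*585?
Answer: 1/1896 ≈ 0.00052743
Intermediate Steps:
r(D) = -585 + D (r(D) = D - 585 = -585 + D)
1/r(2481) = 1/(-585 + 2481) = 1/1896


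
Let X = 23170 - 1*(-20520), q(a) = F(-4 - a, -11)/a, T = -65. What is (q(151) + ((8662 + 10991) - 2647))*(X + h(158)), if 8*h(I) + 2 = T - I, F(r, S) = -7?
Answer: 896954281205/1208 ≈ 7.4251e+8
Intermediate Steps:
q(a) = -7/a
X = 43690 (X = 23170 + 20520 = 43690)
h(I) = -67/8 - I/8 (h(I) = -¼ + (-65 - I)/8 = -¼ + (-65/8 - I/8) = -67/8 - I/8)
(q(151) + ((8662 + 10991) - 2647))*(X + h(158)) = (-7/151 + ((8662 + 10991) - 2647))*(43690 + (-67/8 - ⅛*158)) = (-7*1/151 + (19653 - 2647))*(43690 + (-67/8 - 79/4)) = (-7/151 + 17006)*(43690 - 225/8) = (2567899/151)*(349295/8) = 896954281205/1208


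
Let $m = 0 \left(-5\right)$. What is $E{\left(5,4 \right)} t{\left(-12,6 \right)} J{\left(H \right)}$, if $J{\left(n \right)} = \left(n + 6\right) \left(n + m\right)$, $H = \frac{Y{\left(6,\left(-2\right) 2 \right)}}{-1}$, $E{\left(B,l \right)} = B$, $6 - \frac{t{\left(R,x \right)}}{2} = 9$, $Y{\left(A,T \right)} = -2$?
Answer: $-480$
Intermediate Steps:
$t{\left(R,x \right)} = -6$ ($t{\left(R,x \right)} = 12 - 18 = -6$)
$m = 0$
$H = 2$ ($H = - \frac{2}{-1} = \left(-2\right) \left(-1\right) = 2$)
$J{\left(n \right)} = n \left(6 + n\right)$ ($J{\left(n \right)} = \left(n + 6\right) \left(n + 0\right) = \left(6 + n\right) n = n \left(6 + n\right)$)
$E{\left(5,4 \right)} t{\left(-12,6 \right)} J{\left(H \right)} = 5 \left(-6\right) 2 \left(6 + 2\right) = - 30 \cdot 2 \cdot 8 = \left(-30\right) 16 = -480$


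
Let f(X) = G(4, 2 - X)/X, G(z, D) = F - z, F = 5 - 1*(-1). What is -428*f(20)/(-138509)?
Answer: 214/692545 ≈ 0.00030901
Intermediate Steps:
F = 6 (F = 5 + 1 = 6)
G(z, D) = 6 - z
f(X) = 2/X (f(X) = (6 - 1*4)/X = (6 - 4)/X = 2/X)
-428*f(20)/(-138509) = -856/20/(-138509) = -856/20*(-1/138509) = -428*⅒*(-1/138509) = -214/5*(-1/138509) = 214/692545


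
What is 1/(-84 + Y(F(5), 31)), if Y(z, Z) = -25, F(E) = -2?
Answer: -1/109 ≈ -0.0091743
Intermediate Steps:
1/(-84 + Y(F(5), 31)) = 1/(-84 - 25) = 1/(-109) = -1/109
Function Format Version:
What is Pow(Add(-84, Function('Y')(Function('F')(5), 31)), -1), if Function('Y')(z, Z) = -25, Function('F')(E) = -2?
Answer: Rational(-1, 109) ≈ -0.0091743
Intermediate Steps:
Pow(Add(-84, Function('Y')(Function('F')(5), 31)), -1) = Pow(Add(-84, -25), -1) = Pow(-109, -1) = Rational(-1, 109)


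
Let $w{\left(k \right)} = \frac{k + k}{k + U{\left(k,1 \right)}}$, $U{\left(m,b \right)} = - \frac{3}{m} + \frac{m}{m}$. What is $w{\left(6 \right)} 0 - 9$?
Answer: $-9$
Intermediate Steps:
$U{\left(m,b \right)} = 1 - \frac{3}{m}$ ($U{\left(m,b \right)} = - \frac{3}{m} + 1 = 1 - \frac{3}{m}$)
$w{\left(k \right)} = \frac{2 k}{k + \frac{-3 + k}{k}}$ ($w{\left(k \right)} = \frac{k + k}{k + \frac{-3 + k}{k}} = \frac{2 k}{k + \frac{-3 + k}{k}}$)
$w{\left(6 \right)} 0 - 9 = \frac{2 \cdot 6^{2}}{-3 + 6 + 6^{2}} \cdot 0 - 9 = 2 \cdot 36 \frac{1}{-3 + 6 + 36} \cdot 0 - 9 = 2 \cdot 36 \cdot \frac{1}{39} \cdot 0 - 9 = \frac{24}{13} \cdot 0 - 9 = 0 - 9 = -9$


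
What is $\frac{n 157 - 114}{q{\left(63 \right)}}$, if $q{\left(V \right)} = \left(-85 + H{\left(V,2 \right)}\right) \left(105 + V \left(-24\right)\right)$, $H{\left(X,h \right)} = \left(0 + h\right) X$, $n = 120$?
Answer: $- \frac{6242}{19229} \approx -0.32461$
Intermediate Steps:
$H{\left(X,h \right)} = X h$ ($H{\left(X,h \right)} = h X = X h$)
$q{\left(V \right)} = \left(-85 + 2 V\right) \left(105 - 24 V\right)$ ($q{\left(V \right)} = \left(-85 + V 2\right) \left(105 + V \left(-24\right)\right) = \left(-85 + 2 V\right) \left(105 - 24 V\right)$)
$\frac{n 157 - 114}{q{\left(63 \right)}} = \frac{120 \cdot 157 - 114}{-8925 - 48 \cdot 63^{2} + 2250 \cdot 63} = \frac{18840 - 114}{-8925 - 190512 + 141750} = \frac{18726}{-8925 - 190512 + 141750} = \frac{18726}{-57687} = 18726 \left(- \frac{1}{57687}\right) = - \frac{6242}{19229}$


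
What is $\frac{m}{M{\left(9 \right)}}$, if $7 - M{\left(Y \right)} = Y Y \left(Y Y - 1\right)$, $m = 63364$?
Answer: $- \frac{63364}{6473} \approx -9.789$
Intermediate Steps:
$M{\left(Y \right)} = 7 - Y^{2} \left(-1 + Y^{2}\right)$ ($M{\left(Y \right)} = 7 - Y Y \left(Y Y - 1\right) = 7 - Y^{2} \left(Y^{2} - 1\right) = 7 - Y^{2} \left(-1 + Y^{2}\right)$)
$\frac{m}{M{\left(9 \right)}} = \frac{63364}{7 + 9^{2} - 9^{4}} = \frac{63364}{7 + 81 - 6561} = \frac{63364}{-6473} = 63364 \left(- \frac{1}{6473}\right) = - \frac{63364}{6473}$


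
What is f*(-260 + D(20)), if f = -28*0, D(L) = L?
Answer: 0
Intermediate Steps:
f = 0
f*(-260 + D(20)) = 0*(-260 + 20) = 0*(-240) = 0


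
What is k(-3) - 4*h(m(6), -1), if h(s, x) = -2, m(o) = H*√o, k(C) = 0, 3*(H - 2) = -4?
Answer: 8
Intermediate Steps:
H = ⅔ (H = 2 + (⅓)*(-4) = 2 - 4/3 = ⅔ ≈ 0.66667)
m(o) = 2*√o/3
k(-3) - 4*h(m(6), -1) = 0 - 4*(-2) = 0 + 8 = 8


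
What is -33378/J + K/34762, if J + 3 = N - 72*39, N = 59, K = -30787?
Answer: 268890053/23916256 ≈ 11.243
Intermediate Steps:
J = -2752 (J = -3 + (59 - 72*39) = -3 + (59 - 2808) = -3 - 2749 = -2752)
-33378/J + K/34762 = -33378/(-2752) - 30787/34762 = -33378*(-1/2752) - 30787*1/34762 = 16689/1376 - 30787/34762 = 268890053/23916256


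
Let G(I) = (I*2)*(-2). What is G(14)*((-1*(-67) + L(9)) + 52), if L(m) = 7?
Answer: -7056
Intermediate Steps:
G(I) = -4*I (G(I) = (2*I)*(-2) = -4*I)
G(14)*((-1*(-67) + L(9)) + 52) = (-4*14)*((-1*(-67) + 7) + 52) = -56*((67 + 7) + 52) = -56*(74 + 52) = -56*126 = -7056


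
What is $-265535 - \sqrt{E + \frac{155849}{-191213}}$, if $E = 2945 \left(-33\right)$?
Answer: $-265535 - \frac{i \sqrt{3553347749251102}}{191213} \approx -2.6554 \cdot 10^{5} - 311.75 i$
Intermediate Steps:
$E = -97185$
$-265535 - \sqrt{E + \frac{155849}{-191213}} = -265535 - \sqrt{-97185 + \frac{155849}{-191213}} = -265535 - \sqrt{-97185 + 155849 \left(- \frac{1}{191213}\right)} = -265535 - \sqrt{-97185 - \frac{155849}{191213}} = -265535 - \sqrt{- \frac{18583191254}{191213}} = -265535 - \frac{i \sqrt{3553347749251102}}{191213}$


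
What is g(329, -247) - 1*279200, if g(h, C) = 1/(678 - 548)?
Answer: -36295999/130 ≈ -2.7920e+5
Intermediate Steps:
g(h, C) = 1/130
g(329, -247) - 1*279200 = 1/130 - 1*279200 = 1/130 - 279200 = -36295999/130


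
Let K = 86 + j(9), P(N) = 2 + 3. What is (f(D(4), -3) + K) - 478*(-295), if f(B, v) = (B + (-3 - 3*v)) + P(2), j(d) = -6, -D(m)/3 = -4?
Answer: 141113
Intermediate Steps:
P(N) = 5
D(m) = 12 (D(m) = -3*(-4) = 12)
f(B, v) = 2 + B - 3*v (f(B, v) = (B + (-3 - 3*v)) + 5 = (-3 + B - 3*v) + 5 = 2 + B - 3*v)
K = 80 (K = 86 - 6 = 80)
(f(D(4), -3) + K) - 478*(-295) = ((2 + 12 - 3*(-3)) + 80) - 478*(-295) = ((2 + 12 + 9) + 80) + 141010 = (23 + 80) + 141010 = 103 + 141010 = 141113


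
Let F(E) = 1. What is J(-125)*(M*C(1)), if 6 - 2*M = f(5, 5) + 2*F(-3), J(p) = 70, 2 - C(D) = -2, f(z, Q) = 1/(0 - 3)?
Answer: 1820/3 ≈ 606.67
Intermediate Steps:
f(z, Q) = -⅓ (f(z, Q) = 1/(-3) = -⅓)
C(D) = 4 (C(D) = 2 - 1*(-2) = 2 + 2 = 4)
M = 13/6 (M = 3 - (-⅓ + 2*1)/2 = 3 - (-⅓ + 2)/2 = 3 - ½*5/3 = 3 - ⅚ = 13/6 ≈ 2.1667)
J(-125)*(M*C(1)) = 70*((13/6)*4) = 70*(26/3) = 1820/3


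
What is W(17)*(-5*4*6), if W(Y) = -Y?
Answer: 2040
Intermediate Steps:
W(17)*(-5*4*6) = (-1*17)*(-5*4*6) = -(-340)*6 = -17*(-120) = 2040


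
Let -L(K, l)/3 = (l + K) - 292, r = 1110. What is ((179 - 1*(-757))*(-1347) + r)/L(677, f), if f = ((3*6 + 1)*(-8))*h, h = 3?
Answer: -5914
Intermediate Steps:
f = -456 (f = ((3*6 + 1)*(-8))*3 = ((18 + 1)*(-8))*3 = (19*(-8))*3 = -152*3 = -456)
L(K, l) = 876 - 3*K - 3*l (L(K, l) = -3*((l + K) - 292) = -3*((K + l) - 292) = -3*(-292 + K + l) = 876 - 3*K - 3*l)
((179 - 1*(-757))*(-1347) + r)/L(677, f) = ((179 - 1*(-757))*(-1347) + 1110)/(876 - 3*677 - 3*(-456)) = ((179 + 757)*(-1347) + 1110)/(876 - 2031 + 1368) = (936*(-1347) + 1110)/213 = (-1260792 + 1110)*(1/213) = -1259682*1/213 = -5914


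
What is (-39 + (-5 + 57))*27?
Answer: 351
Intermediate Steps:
(-39 + (-5 + 57))*27 = (-39 + 52)*27 = 13*27 = 351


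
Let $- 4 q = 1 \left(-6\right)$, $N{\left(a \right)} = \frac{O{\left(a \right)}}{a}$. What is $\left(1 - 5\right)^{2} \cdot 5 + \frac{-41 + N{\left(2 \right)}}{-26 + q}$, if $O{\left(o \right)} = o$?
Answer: $\frac{4000}{49} \approx 81.633$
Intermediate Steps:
$N{\left(a \right)} = 1$ ($N{\left(a \right)} = \frac{a}{a} = 1$)
$q = \frac{3}{2}$ ($q = - \frac{1 \left(-6\right)}{4} = \left(- \frac{1}{4}\right) \left(-6\right) = \frac{3}{2} \approx 1.5$)
$\left(1 - 5\right)^{2} \cdot 5 + \frac{-41 + N{\left(2 \right)}}{-26 + q} = \left(1 - 5\right)^{2} \cdot 5 + \frac{-41 + 1}{-26 + \frac{3}{2}} = \left(-4\right)^{2} \cdot 5 - \frac{40}{- \frac{49}{2}} = 16 \cdot 5 - - \frac{80}{49} = 80 + \frac{80}{49} = \frac{4000}{49}$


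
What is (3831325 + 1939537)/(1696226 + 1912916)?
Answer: 2885431/1804571 ≈ 1.5990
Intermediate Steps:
(3831325 + 1939537)/(1696226 + 1912916) = 5770862/3609142 = 5770862*(1/3609142) = 2885431/1804571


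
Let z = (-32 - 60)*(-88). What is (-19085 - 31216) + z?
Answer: -42205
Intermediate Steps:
z = 8096 (z = -92*(-88) = 8096)
(-19085 - 31216) + z = (-19085 - 31216) + 8096 = -50301 + 8096 = -42205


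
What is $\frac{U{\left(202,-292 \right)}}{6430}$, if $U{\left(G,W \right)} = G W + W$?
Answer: $- \frac{29638}{3215} \approx -9.2187$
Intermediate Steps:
$U{\left(G,W \right)} = W + G W$
$\frac{U{\left(202,-292 \right)}}{6430} = \frac{\left(-292\right) \left(1 + 202\right)}{6430} = \left(-292\right) 203 \cdot \frac{1}{6430} = \left(-59276\right) \frac{1}{6430} = - \frac{29638}{3215}$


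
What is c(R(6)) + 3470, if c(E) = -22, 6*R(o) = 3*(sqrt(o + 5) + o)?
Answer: 3448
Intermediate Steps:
R(o) = o/2 + sqrt(5 + o)/2 (R(o) = (3*(sqrt(o + 5) + o))/6 = (3*(sqrt(5 + o) + o))/6 = (3*(o + sqrt(5 + o)))/6 = (3*o + 3*sqrt(5 + o))/6 = o/2 + sqrt(5 + o)/2)
c(R(6)) + 3470 = -22 + 3470 = 3448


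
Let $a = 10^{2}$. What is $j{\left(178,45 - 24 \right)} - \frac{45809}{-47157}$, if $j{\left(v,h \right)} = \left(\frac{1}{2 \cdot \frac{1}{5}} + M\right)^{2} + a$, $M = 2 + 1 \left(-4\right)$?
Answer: $\frac{19093193}{188628} \approx 101.22$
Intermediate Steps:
$a = 100$
$M = -2$ ($M = 2 - 4 = -2$)
$j{\left(v,h \right)} = \frac{401}{4}$ ($j{\left(v,h \right)} = \left(\frac{1}{2 \cdot \frac{1}{5}} - 2\right)^{2} + 100 = \left(\frac{1}{\frac{2}{5}} - 2\right)^{2} + 100 = \left(\frac{5}{2} - 2\right)^{2} + 100 = \left(\frac{1}{2}\right)^{2} + 100 = \frac{1}{4} + 100 = \frac{401}{4}$)
$j{\left(178,45 - 24 \right)} - \frac{45809}{-47157} = \frac{401}{4} - \frac{45809}{-47157} = \frac{401}{4} - - \frac{45809}{47157} = \frac{401}{4} + \frac{45809}{47157} = \frac{19093193}{188628}$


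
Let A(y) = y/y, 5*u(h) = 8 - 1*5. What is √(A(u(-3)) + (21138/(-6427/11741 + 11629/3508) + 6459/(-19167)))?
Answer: 2*√1012836777544520024096620257/728283215297 ≈ 87.398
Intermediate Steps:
u(h) = ⅗ (u(h) = (8 - 1*5)/5 = (8 - 5)/5 = (⅕)*3 = ⅗)
A(y) = 1
√(A(u(-3)) + (21138/(-6427/11741 + 11629/3508) + 6459/(-19167))) = √(1 + (21138/(-6427/11741 + 11629/3508) + 6459/(-19167))) = √(1 + (21138/(-6427*1/11741 + 11629*(1/3508)) + 6459*(-1/19167))) = √(1 + (21138/(-6427/11741 + 11629/3508) - 2153/6389)) = √(1 + (21138/(113990173/41187428) - 2153/6389)) = √(1 + (21138*(41187428/113990173) - 2153/6389)) = √(1 + (870619853064/113990173 - 2153/6389)) = √(1 + 5562144820383427/728283215297) = √(5562873103598724/728283215297) = 2*√1012836777544520024096620257/728283215297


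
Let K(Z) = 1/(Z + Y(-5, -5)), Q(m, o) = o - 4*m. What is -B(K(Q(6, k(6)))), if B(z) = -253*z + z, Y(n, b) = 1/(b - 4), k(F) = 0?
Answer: -324/31 ≈ -10.452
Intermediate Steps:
Y(n, b) = 1/(-4 + b)
K(Z) = 1/(-⅑ + Z) (K(Z) = 1/(Z + 1/(-4 - 5)) = 1/(Z + 1/(-9)) = 1/(Z - ⅑) = 1/(-⅑ + Z))
B(z) = -252*z
-B(K(Q(6, k(6)))) = -(-252)*9/(-1 + 9*(0 - 4*6)) = -(-252)*9/(-1 + 9*(0 - 24)) = -(-252)*9/(-1 + 9*(-24)) = -(-252)*9/(-1 - 216) = -(-252)*9/(-217) = -(-252)*9*(-1/217) = -(-252)*(-9)/217 = -1*324/31 = -324/31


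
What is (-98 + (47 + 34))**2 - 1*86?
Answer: 203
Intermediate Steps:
(-98 + (47 + 34))**2 - 1*86 = (-98 + 81)**2 - 86 = (-17)**2 - 86 = 289 - 86 = 203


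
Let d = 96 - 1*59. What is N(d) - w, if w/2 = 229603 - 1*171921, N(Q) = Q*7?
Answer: -115105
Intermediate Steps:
d = 37 (d = 96 - 59 = 37)
N(Q) = 7*Q
w = 115364 (w = 2*(229603 - 1*171921) = 2*(229603 - 171921) = 2*57682 = 115364)
N(d) - w = 7*37 - 1*115364 = 259 - 115364 = -115105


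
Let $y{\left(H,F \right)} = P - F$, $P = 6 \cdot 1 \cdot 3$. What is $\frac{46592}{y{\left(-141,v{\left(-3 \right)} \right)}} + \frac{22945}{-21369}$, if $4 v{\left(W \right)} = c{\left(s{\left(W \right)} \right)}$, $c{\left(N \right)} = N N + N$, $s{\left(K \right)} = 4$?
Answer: $\frac{76563551}{21369} \approx 3582.9$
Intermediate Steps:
$c{\left(N \right)} = N + N^{2}$ ($c{\left(N \right)} = N^{2} + N = N + N^{2}$)
$P = 18$ ($P = 6 \cdot 3 = 18$)
$v{\left(W \right)} = 5$ ($v{\left(W \right)} = \frac{4 \left(1 + 4\right)}{4} = \frac{4 \cdot 5}{4} = \frac{1}{4} \cdot 20 = 5$)
$y{\left(H,F \right)} = 18 - F$
$\frac{46592}{y{\left(-141,v{\left(-3 \right)} \right)}} + \frac{22945}{-21369} = \frac{46592}{18 - 5} + \frac{22945}{-21369} = \frac{46592}{18 - 5} + 22945 \left(- \frac{1}{21369}\right) = \frac{46592}{13} - \frac{22945}{21369} = 46592 \cdot \frac{1}{13} - \frac{22945}{21369} = 3584 - \frac{22945}{21369} = \frac{76563551}{21369}$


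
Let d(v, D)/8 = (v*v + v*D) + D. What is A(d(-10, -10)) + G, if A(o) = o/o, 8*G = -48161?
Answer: -48153/8 ≈ -6019.1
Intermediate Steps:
G = -48161/8 (G = (⅛)*(-48161) = -48161/8 ≈ -6020.1)
d(v, D) = 8*D + 8*v² + 8*D*v (d(v, D) = 8*((v*v + v*D) + D) = 8*((v² + D*v) + D) = 8*(D + v² + D*v) = 8*D + 8*v² + 8*D*v)
A(o) = 1
A(d(-10, -10)) + G = 1 - 48161/8 = -48153/8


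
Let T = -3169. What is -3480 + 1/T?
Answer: -11028121/3169 ≈ -3480.0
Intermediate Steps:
-3480 + 1/T = -3480 + 1/(-3169) = -3480 - 1/3169 = -11028121/3169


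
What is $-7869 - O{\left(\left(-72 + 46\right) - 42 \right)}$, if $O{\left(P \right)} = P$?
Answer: $-7801$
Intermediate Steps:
$-7869 - O{\left(\left(-72 + 46\right) - 42 \right)} = -7869 - \left(\left(-72 + 46\right) - 42\right) = -7869 - \left(-26 - 42\right) = -7869 - -68 = -7869 + 68 = -7801$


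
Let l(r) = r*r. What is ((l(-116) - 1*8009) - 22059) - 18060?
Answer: -34672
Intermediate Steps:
l(r) = r**2
((l(-116) - 1*8009) - 22059) - 18060 = (((-116)**2 - 1*8009) - 22059) - 18060 = ((13456 - 8009) - 22059) - 18060 = (5447 - 22059) - 18060 = -16612 - 18060 = -34672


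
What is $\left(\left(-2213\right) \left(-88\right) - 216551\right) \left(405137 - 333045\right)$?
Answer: $-1572110244$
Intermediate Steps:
$\left(\left(-2213\right) \left(-88\right) - 216551\right) \left(405137 - 333045\right) = \left(194744 - 216551\right) 72092 = \left(-21807\right) 72092 = -1572110244$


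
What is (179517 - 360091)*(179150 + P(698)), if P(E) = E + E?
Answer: -32601913404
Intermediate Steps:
P(E) = 2*E
(179517 - 360091)*(179150 + P(698)) = (179517 - 360091)*(179150 + 2*698) = -180574*(179150 + 1396) = -180574*180546 = -32601913404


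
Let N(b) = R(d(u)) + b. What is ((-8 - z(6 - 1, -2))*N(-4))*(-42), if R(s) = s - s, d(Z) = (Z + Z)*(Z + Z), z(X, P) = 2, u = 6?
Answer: -1680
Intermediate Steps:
d(Z) = 4*Z² (d(Z) = (2*Z)*(2*Z) = 4*Z²)
R(s) = 0
N(b) = b (N(b) = 0 + b = b)
((-8 - z(6 - 1, -2))*N(-4))*(-42) = ((-8 - 1*2)*(-4))*(-42) = ((-8 - 2)*(-4))*(-42) = -10*(-4)*(-42) = 40*(-42) = -1680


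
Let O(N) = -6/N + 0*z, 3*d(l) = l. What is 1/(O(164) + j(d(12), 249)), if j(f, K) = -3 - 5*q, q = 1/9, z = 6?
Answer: -738/2651 ≈ -0.27839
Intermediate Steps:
q = ⅑ (q = 1*(⅑) = ⅑ ≈ 0.11111)
d(l) = l/3
O(N) = -6/N (O(N) = -6/N + 0*6 = -6/N + 0 = -6/N)
j(f, K) = -32/9 (j(f, K) = -3 - 5*⅑ = -3 - 5/9 = -32/9)
1/(O(164) + j(d(12), 249)) = 1/(-6/164 - 32/9) = 1/(-6*1/164 - 32/9) = 1/(-3/82 - 32/9) = 1/(-2651/738) = -738/2651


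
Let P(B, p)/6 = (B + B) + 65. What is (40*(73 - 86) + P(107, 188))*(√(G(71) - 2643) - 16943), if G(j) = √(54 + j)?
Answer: -19552222 + 1154*I*√(2643 - 5*√5) ≈ -1.9552e+7 + 59202.0*I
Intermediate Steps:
P(B, p) = 390 + 12*B (P(B, p) = 6*((B + B) + 65) = 6*(2*B + 65) = 6*(65 + 2*B) = 390 + 12*B)
(40*(73 - 86) + P(107, 188))*(√(G(71) - 2643) - 16943) = (40*(73 - 86) + (390 + 12*107))*(√(√(54 + 71) - 2643) - 16943) = (40*(-13) + (390 + 1284))*(√(√125 - 2643) - 16943) = (-520 + 1674)*(√(5*√5 - 2643) - 16943) = 1154*(√(-2643 + 5*√5) - 16943) = 1154*(-16943 + √(-2643 + 5*√5)) = -19552222 + 1154*√(-2643 + 5*√5)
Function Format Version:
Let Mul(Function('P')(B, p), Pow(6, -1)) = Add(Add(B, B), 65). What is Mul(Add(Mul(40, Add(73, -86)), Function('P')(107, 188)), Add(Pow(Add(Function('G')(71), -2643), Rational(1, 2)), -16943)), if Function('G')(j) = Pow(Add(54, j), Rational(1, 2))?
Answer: Add(-19552222, Mul(1154, I, Pow(Add(2643, Mul(-5, Pow(5, Rational(1, 2)))), Rational(1, 2)))) ≈ Add(-1.9552e+7, Mul(59202., I))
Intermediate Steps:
Function('P')(B, p) = Add(390, Mul(12, B)) (Function('P')(B, p) = Mul(6, Add(Add(B, B), 65)) = Mul(6, Add(Mul(2, B), 65)) = Mul(6, Add(65, Mul(2, B))) = Add(390, Mul(12, B)))
Mul(Add(Mul(40, Add(73, -86)), Function('P')(107, 188)), Add(Pow(Add(Function('G')(71), -2643), Rational(1, 2)), -16943)) = Mul(Add(Mul(40, Add(73, -86)), Add(390, Mul(12, 107))), Add(Pow(Add(Pow(Add(54, 71), Rational(1, 2)), -2643), Rational(1, 2)), -16943)) = Mul(Add(Mul(40, -13), Add(390, 1284)), Add(Pow(Add(Pow(125, Rational(1, 2)), -2643), Rational(1, 2)), -16943)) = Mul(Add(-520, 1674), Add(Pow(Add(Mul(5, Pow(5, Rational(1, 2))), -2643), Rational(1, 2)), -16943)) = Mul(1154, Add(Pow(Add(-2643, Mul(5, Pow(5, Rational(1, 2)))), Rational(1, 2)), -16943)) = Mul(1154, Add(-16943, Pow(Add(-2643, Mul(5, Pow(5, Rational(1, 2)))), Rational(1, 2)))) = Add(-19552222, Mul(1154, Pow(Add(-2643, Mul(5, Pow(5, Rational(1, 2)))), Rational(1, 2))))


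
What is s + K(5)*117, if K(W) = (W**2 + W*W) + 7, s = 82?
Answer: 6751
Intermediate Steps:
K(W) = 7 + 2*W**2 (K(W) = (W**2 + W**2) + 7 = 2*W**2 + 7 = 7 + 2*W**2)
s + K(5)*117 = 82 + (7 + 2*5**2)*117 = 82 + (7 + 2*25)*117 = 82 + (7 + 50)*117 = 82 + 57*117 = 82 + 6669 = 6751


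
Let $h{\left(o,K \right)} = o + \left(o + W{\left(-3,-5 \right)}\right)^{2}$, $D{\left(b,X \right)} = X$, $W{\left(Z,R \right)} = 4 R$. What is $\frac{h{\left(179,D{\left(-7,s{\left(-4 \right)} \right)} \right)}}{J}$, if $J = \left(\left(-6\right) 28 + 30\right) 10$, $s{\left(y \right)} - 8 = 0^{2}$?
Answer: $- \frac{1273}{69} \approx -18.449$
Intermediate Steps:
$s{\left(y \right)} = 8$ ($s{\left(y \right)} = 8 + 0^{2} = 8 + 0 = 8$)
$h{\left(o,K \right)} = o + \left(-20 + o\right)^{2}$ ($h{\left(o,K \right)} = o + \left(o + 4 \left(-5\right)\right)^{2} = o + \left(o - 20\right)^{2} = o + \left(-20 + o\right)^{2}$)
$J = -1380$ ($J = \left(-168 + 30\right) 10 = \left(-138\right) 10 = -1380$)
$\frac{h{\left(179,D{\left(-7,s{\left(-4 \right)} \right)} \right)}}{J} = \frac{179 + \left(-20 + 179\right)^{2}}{-1380} = \left(179 + 159^{2}\right) \left(- \frac{1}{1380}\right) = \left(179 + 25281\right) \left(- \frac{1}{1380}\right) = 25460 \left(- \frac{1}{1380}\right) = - \frac{1273}{69}$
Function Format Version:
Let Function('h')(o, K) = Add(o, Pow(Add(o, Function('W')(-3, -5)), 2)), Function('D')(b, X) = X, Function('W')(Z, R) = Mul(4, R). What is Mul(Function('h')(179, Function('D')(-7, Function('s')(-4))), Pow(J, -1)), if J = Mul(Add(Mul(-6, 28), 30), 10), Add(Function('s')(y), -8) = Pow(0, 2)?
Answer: Rational(-1273, 69) ≈ -18.449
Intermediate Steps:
Function('s')(y) = 8 (Function('s')(y) = Add(8, Pow(0, 2)) = Add(8, 0) = 8)
Function('h')(o, K) = Add(o, Pow(Add(-20, o), 2)) (Function('h')(o, K) = Add(o, Pow(Add(o, Mul(4, -5)), 2)) = Add(o, Pow(Add(o, -20), 2)) = Add(o, Pow(Add(-20, o), 2)))
J = -1380 (J = Mul(Add(-168, 30), 10) = Mul(-138, 10) = -1380)
Mul(Function('h')(179, Function('D')(-7, Function('s')(-4))), Pow(J, -1)) = Mul(Add(179, Pow(Add(-20, 179), 2)), Pow(-1380, -1)) = Mul(Add(179, Pow(159, 2)), Rational(-1, 1380)) = Mul(Add(179, 25281), Rational(-1, 1380)) = Mul(25460, Rational(-1, 1380)) = Rational(-1273, 69)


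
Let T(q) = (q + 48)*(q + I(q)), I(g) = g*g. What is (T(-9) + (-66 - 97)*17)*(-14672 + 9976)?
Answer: -173752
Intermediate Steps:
I(g) = g²
T(q) = (48 + q)*(q + q²) (T(q) = (q + 48)*(q + q²) = (48 + q)*(q + q²))
(T(-9) + (-66 - 97)*17)*(-14672 + 9976) = (-9*(48 + (-9)² + 49*(-9)) + (-66 - 97)*17)*(-14672 + 9976) = (-9*(48 + 81 - 441) - 163*17)*(-4696) = (-9*(-312) - 2771)*(-4696) = (2808 - 2771)*(-4696) = 37*(-4696) = -173752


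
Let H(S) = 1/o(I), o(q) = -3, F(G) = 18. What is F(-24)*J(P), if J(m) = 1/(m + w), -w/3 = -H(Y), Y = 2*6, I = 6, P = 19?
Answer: 1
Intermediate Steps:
Y = 12
H(S) = -⅓ (H(S) = 1/(-3) = -⅓)
w = -1 (w = -(-3)*(-1)/3 = -3*⅓ = -1)
J(m) = 1/(-1 + m) (J(m) = 1/(m - 1) = 1/(-1 + m))
F(-24)*J(P) = 18/(-1 + 19) = 18/18 = 18*(1/18) = 1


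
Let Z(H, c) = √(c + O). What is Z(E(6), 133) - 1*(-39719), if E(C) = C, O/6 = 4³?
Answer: 39719 + √517 ≈ 39742.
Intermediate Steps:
O = 384 (O = 6*4³ = 6*64 = 384)
Z(H, c) = √(384 + c) (Z(H, c) = √(c + 384) = √(384 + c))
Z(E(6), 133) - 1*(-39719) = √(384 + 133) - 1*(-39719) = √517 + 39719 = 39719 + √517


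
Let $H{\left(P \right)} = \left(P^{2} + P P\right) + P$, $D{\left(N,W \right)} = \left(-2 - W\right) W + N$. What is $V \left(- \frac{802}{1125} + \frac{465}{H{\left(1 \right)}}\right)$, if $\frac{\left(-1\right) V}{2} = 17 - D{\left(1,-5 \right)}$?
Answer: $- \frac{10761526}{1125} \approx -9565.8$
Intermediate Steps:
$D{\left(N,W \right)} = N + W \left(-2 - W\right)$ ($D{\left(N,W \right)} = W \left(-2 - W\right) + N = N + W \left(-2 - W\right)$)
$H{\left(P \right)} = P + 2 P^{2}$ ($H{\left(P \right)} = \left(P^{2} + P^{2}\right) + P = 2 P^{2} + P = P + 2 P^{2}$)
$V = -62$ ($V = - 2 \left(17 - \left(1 - \left(-5\right)^{2} - -10\right)\right) = - 2 \left(17 - \left(1 - 25 + 10\right)\right) = - 2 \left(17 - -14\right) = - 2 \left(17 + 14\right) = \left(-2\right) 31 = -62$)
$V \left(- \frac{802}{1125} + \frac{465}{H{\left(1 \right)}}\right) = - 62 \left(- \frac{802}{1125} + \frac{465}{1 \left(1 + 2 \cdot 1\right)}\right) = - 62 \left(\left(-802\right) \frac{1}{1125} + \frac{465}{1 \left(1 + 2\right)}\right) = - 62 \left(- \frac{802}{1125} + \frac{465}{1 \cdot 3}\right) = - 62 \left(- \frac{802}{1125} + \frac{465}{3}\right) = - 62 \left(- \frac{802}{1125} + 465 \cdot \frac{1}{3}\right) = - 62 \left(- \frac{802}{1125} + 155\right) = \left(-62\right) \frac{173573}{1125} = - \frac{10761526}{1125}$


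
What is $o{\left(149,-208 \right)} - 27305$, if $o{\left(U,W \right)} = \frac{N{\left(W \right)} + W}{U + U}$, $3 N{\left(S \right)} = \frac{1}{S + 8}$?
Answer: $- \frac{4882258801}{178800} \approx -27306.0$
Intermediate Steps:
$N{\left(S \right)} = \frac{1}{3 \left(8 + S\right)}$ ($N{\left(S \right)} = \frac{1}{3 \left(S + 8\right)} = \frac{1}{3 \left(8 + S\right)}$)
$o{\left(U,W \right)} = \frac{W + \frac{1}{3 \left(8 + W\right)}}{2 U}$ ($o{\left(U,W \right)} = \frac{\frac{1}{3 \left(8 + W\right)} + W}{U + U} = \frac{W + \frac{1}{3 \left(8 + W\right)}}{2 U}$)
$o{\left(149,-208 \right)} - 27305 = \frac{1 + 3 \left(-208\right) \left(8 - 208\right)}{6 \cdot 149 \left(8 - 208\right)} - 27305 = \frac{1}{6} \cdot \frac{1}{149} \frac{1}{-200} \left(1 + 3 \left(-208\right) \left(-200\right)\right) - 27305 = \frac{1}{6} \cdot \frac{1}{149} \left(- \frac{1}{200}\right) \left(1 + 124800\right) - 27305 = \frac{1}{6} \cdot \frac{1}{149} \left(- \frac{1}{200}\right) 124801 - 27305 = - \frac{124801}{178800} - 27305 = - \frac{4882258801}{178800}$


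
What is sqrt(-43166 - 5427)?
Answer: I*sqrt(48593) ≈ 220.44*I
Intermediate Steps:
sqrt(-43166 - 5427) = sqrt(-48593) = I*sqrt(48593)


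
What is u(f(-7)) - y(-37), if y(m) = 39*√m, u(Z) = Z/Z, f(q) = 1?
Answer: 1 - 39*I*√37 ≈ 1.0 - 237.23*I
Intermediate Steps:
u(Z) = 1
u(f(-7)) - y(-37) = 1 - 39*√(-37) = 1 - 39*I*√37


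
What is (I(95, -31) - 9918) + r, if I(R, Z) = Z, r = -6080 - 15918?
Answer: -31947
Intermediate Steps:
r = -21998
(I(95, -31) - 9918) + r = (-31 - 9918) - 21998 = -9949 - 21998 = -31947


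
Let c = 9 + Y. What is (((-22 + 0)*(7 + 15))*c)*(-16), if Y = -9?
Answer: 0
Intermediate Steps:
c = 0 (c = 9 - 9 = 0)
(((-22 + 0)*(7 + 15))*c)*(-16) = (((-22 + 0)*(7 + 15))*0)*(-16) = (-22*22*0)*(-16) = -484*0*(-16) = 0*(-16) = 0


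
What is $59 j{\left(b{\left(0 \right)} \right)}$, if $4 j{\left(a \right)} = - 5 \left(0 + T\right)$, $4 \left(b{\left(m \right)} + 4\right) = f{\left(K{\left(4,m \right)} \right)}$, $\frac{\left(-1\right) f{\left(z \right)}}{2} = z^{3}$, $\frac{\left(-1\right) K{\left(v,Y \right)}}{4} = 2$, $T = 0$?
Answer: $0$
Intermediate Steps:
$K{\left(v,Y \right)} = -8$ ($K{\left(v,Y \right)} = \left(-4\right) 2 = -8$)
$f{\left(z \right)} = - 2 z^{3}$
$b{\left(m \right)} = 252$ ($b{\left(m \right)} = -4 + \frac{\left(-2\right) \left(-8\right)^{3}}{4} = -4 + \frac{\left(-2\right) \left(-512\right)}{4} = -4 + \frac{1}{4} \cdot 1024 = -4 + 256 = 252$)
$j{\left(a \right)} = 0$ ($j{\left(a \right)} = \frac{\left(-5\right) \left(0 + 0\right)}{4} = \frac{\left(-5\right) 0}{4} = \frac{1}{4} \cdot 0 = 0$)
$59 j{\left(b{\left(0 \right)} \right)} = 59 \cdot 0 = 0$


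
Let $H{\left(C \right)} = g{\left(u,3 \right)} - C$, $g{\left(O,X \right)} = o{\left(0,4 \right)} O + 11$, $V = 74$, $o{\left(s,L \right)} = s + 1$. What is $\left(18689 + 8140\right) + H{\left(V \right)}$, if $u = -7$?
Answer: $26759$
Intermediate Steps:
$o{\left(s,L \right)} = 1 + s$
$g{\left(O,X \right)} = 11 + O$ ($g{\left(O,X \right)} = \left(1 + 0\right) O + 11 = 1 O + 11 = O + 11 = 11 + O$)
$H{\left(C \right)} = 4 - C$ ($H{\left(C \right)} = \left(11 - 7\right) - C = 4 - C$)
$\left(18689 + 8140\right) + H{\left(V \right)} = \left(18689 + 8140\right) + \left(4 - 74\right) = 26829 + \left(4 - 74\right) = 26829 - 70 = 26759$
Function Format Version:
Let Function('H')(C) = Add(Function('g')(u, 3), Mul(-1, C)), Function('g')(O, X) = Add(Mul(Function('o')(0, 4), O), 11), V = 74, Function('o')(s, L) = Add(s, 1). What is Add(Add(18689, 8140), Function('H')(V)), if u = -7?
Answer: 26759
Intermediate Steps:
Function('o')(s, L) = Add(1, s)
Function('g')(O, X) = Add(11, O) (Function('g')(O, X) = Add(Mul(Add(1, 0), O), 11) = Add(Mul(1, O), 11) = Add(O, 11) = Add(11, O))
Function('H')(C) = Add(4, Mul(-1, C)) (Function('H')(C) = Add(Add(11, -7), Mul(-1, C)) = Add(4, Mul(-1, C)))
Add(Add(18689, 8140), Function('H')(V)) = Add(Add(18689, 8140), Add(4, Mul(-1, 74))) = Add(26829, Add(4, -74)) = Add(26829, -70) = 26759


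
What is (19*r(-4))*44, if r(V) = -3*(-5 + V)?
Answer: 22572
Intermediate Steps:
r(V) = 15 - 3*V
(19*r(-4))*44 = (19*(15 - 3*(-4)))*44 = (19*(15 + 12))*44 = (19*27)*44 = 513*44 = 22572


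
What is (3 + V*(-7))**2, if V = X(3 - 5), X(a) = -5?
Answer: 1444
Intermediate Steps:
V = -5
(3 + V*(-7))**2 = (3 - 5*(-7))**2 = (3 + 35)**2 = 38**2 = 1444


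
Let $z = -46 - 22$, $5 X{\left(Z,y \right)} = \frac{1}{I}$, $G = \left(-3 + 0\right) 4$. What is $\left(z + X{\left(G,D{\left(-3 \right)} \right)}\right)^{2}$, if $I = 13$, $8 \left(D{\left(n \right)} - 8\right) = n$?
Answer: $\frac{19527561}{4225} \approx 4621.9$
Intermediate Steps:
$D{\left(n \right)} = 8 + \frac{n}{8}$
$G = -12$ ($G = \left(-3\right) 4 = -12$)
$X{\left(Z,y \right)} = \frac{1}{65}$ ($X{\left(Z,y \right)} = \frac{1}{5 \cdot 13} = \frac{1}{5} \cdot \frac{1}{13} = \frac{1}{65}$)
$z = -68$ ($z = -46 - 22 = -68$)
$\left(z + X{\left(G,D{\left(-3 \right)} \right)}\right)^{2} = \left(-68 + \frac{1}{65}\right)^{2} = \left(- \frac{4419}{65}\right)^{2} = \frac{19527561}{4225}$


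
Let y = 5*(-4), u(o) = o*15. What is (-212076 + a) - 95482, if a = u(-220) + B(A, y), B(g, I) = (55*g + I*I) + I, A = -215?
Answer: -322303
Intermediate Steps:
u(o) = 15*o
y = -20
B(g, I) = I + I² + 55*g (B(g, I) = (55*g + I²) + I = (I² + 55*g) + I = I + I² + 55*g)
a = -14745 (a = 15*(-220) + (-20 + (-20)² + 55*(-215)) = -3300 + (-20 + 400 - 11825) = -3300 - 11445 = -14745)
(-212076 + a) - 95482 = (-212076 - 14745) - 95482 = -226821 - 95482 = -322303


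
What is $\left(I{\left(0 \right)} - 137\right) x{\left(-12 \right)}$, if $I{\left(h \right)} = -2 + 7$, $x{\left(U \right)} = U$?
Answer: $1584$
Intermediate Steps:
$I{\left(h \right)} = 5$
$\left(I{\left(0 \right)} - 137\right) x{\left(-12 \right)} = \left(5 - 137\right) \left(-12\right) = \left(-132\right) \left(-12\right) = 1584$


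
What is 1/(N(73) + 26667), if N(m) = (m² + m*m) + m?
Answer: 1/37398 ≈ 2.6739e-5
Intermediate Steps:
N(m) = m + 2*m² (N(m) = (m² + m²) + m = 2*m² + m = m + 2*m²)
1/(N(73) + 26667) = 1/(73*(1 + 2*73) + 26667) = 1/(73*(1 + 146) + 26667) = 1/(73*147 + 26667) = 1/(10731 + 26667) = 1/37398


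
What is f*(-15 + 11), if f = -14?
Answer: 56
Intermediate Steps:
f*(-15 + 11) = -14*(-15 + 11) = -14*(-4) = 56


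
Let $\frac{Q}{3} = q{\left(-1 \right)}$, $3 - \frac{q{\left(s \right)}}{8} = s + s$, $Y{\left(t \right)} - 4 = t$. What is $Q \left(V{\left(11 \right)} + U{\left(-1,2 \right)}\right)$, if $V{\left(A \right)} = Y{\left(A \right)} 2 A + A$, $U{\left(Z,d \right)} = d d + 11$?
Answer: $42720$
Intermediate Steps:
$Y{\left(t \right)} = 4 + t$
$q{\left(s \right)} = 24 - 16 s$ ($q{\left(s \right)} = 24 - 8 \left(s + s\right) = 24 - 8 \cdot 2 s = 24 - 16 s$)
$Q = 120$ ($Q = 3 \left(24 - -16\right) = 3 \left(24 + 16\right) = 3 \cdot 40 = 120$)
$U{\left(Z,d \right)} = 11 + d^{2}$ ($U{\left(Z,d \right)} = d^{2} + 11 = 11 + d^{2}$)
$V{\left(A \right)} = A + A \left(8 + 2 A\right)$ ($V{\left(A \right)} = \left(4 + A\right) 2 A + A = \left(8 + 2 A\right) A + A = A \left(8 + 2 A\right) + A = A + A \left(8 + 2 A\right)$)
$Q \left(V{\left(11 \right)} + U{\left(-1,2 \right)}\right) = 120 \left(11 \left(9 + 2 \cdot 11\right) + \left(11 + 2^{2}\right)\right) = 120 \left(11 \left(9 + 22\right) + \left(11 + 4\right)\right) = 120 \left(11 \cdot 31 + 15\right) = 120 \left(341 + 15\right) = 120 \cdot 356 = 42720$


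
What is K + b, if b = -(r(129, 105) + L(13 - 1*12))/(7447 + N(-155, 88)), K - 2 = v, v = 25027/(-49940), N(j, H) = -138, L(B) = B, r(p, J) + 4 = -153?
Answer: 554891217/365011460 ≈ 1.5202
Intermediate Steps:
r(p, J) = -157 (r(p, J) = -4 - 153 = -157)
v = -25027/49940 (v = 25027*(-1/49940) = -25027/49940 ≈ -0.50114)
K = 74853/49940 (K = 2 - 25027/49940 = 74853/49940 ≈ 1.4989)
b = 156/7309 (b = -(-157 + (13 - 1*12))/(7447 - 138) = -(-157 + (13 - 12))/7309 = -(-157 + 1)/7309 = -(-156)/7309 = -1*(-156/7309) = 156/7309 ≈ 0.021344)
K + b = 74853/49940 + 156/7309 = 554891217/365011460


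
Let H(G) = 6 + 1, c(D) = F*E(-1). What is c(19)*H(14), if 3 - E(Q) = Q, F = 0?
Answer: 0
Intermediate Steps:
E(Q) = 3 - Q
c(D) = 0 (c(D) = 0*(3 - 1*(-1)) = 0*(3 + 1) = 0*4 = 0)
H(G) = 7
c(19)*H(14) = 0*7 = 0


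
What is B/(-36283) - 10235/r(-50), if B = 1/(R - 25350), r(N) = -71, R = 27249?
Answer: 705206002924/4892000607 ≈ 144.16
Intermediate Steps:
B = 1/1899 (B = 1/(27249 - 25350) = 1/1899 ≈ 0.00052659)
B/(-36283) - 10235/r(-50) = (1/1899)/(-36283) - 10235/(-71) = (1/1899)*(-1/36283) - 10235*(-1/71) = -1/68901417 + 10235/71 = 705206002924/4892000607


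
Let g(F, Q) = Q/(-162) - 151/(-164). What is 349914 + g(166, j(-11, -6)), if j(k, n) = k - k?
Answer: 57386047/164 ≈ 3.4992e+5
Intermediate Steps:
j(k, n) = 0
g(F, Q) = 151/164 - Q/162 (g(F, Q) = Q*(-1/162) - 151*(-1/164) = -Q/162 + 151/164 = 151/164 - Q/162)
349914 + g(166, j(-11, -6)) = 349914 + (151/164 - 1/162*0) = 349914 + (151/164 + 0) = 349914 + 151/164 = 57386047/164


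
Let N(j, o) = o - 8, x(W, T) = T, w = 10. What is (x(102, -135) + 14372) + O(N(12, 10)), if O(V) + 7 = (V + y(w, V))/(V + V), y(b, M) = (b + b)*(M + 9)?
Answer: 28571/2 ≈ 14286.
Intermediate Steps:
N(j, o) = -8 + o
y(b, M) = 2*b*(9 + M) (y(b, M) = (2*b)*(9 + M) = 2*b*(9 + M))
O(V) = -7 + (180 + 21*V)/(2*V) (O(V) = -7 + (V + 2*10*(9 + V))/(V + V) = -7 + (V + (180 + 20*V))/((2*V)) = -7 + (180 + 21*V)*(1/(2*V)) = -7 + (180 + 21*V)/(2*V))
(x(102, -135) + 14372) + O(N(12, 10)) = (-135 + 14372) + (7/2 + 90/(-8 + 10)) = 14237 + (7/2 + 90/2) = 14237 + (7/2 + 90*(½)) = 14237 + (7/2 + 45) = 14237 + 97/2 = 28571/2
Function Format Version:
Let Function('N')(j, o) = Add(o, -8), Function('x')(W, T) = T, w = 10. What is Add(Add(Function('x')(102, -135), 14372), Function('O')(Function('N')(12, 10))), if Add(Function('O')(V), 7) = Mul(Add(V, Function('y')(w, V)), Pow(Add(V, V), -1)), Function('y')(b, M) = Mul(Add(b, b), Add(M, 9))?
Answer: Rational(28571, 2) ≈ 14286.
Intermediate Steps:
Function('N')(j, o) = Add(-8, o)
Function('y')(b, M) = Mul(2, b, Add(9, M)) (Function('y')(b, M) = Mul(Mul(2, b), Add(9, M)) = Mul(2, b, Add(9, M)))
Function('O')(V) = Add(-7, Mul(Rational(1, 2), Pow(V, -1), Add(180, Mul(21, V)))) (Function('O')(V) = Add(-7, Mul(Add(V, Mul(2, 10, Add(9, V))), Pow(Add(V, V), -1))) = Add(-7, Mul(Add(V, Add(180, Mul(20, V))), Pow(Mul(2, V), -1))) = Add(-7, Mul(Add(180, Mul(21, V)), Mul(Rational(1, 2), Pow(V, -1)))) = Add(-7, Mul(Rational(1, 2), Pow(V, -1), Add(180, Mul(21, V)))))
Add(Add(Function('x')(102, -135), 14372), Function('O')(Function('N')(12, 10))) = Add(Add(-135, 14372), Add(Rational(7, 2), Mul(90, Pow(Add(-8, 10), -1)))) = Add(14237, Add(Rational(7, 2), Mul(90, Pow(2, -1)))) = Add(14237, Add(Rational(7, 2), Mul(90, Rational(1, 2)))) = Add(14237, Add(Rational(7, 2), 45)) = Add(14237, Rational(97, 2)) = Rational(28571, 2)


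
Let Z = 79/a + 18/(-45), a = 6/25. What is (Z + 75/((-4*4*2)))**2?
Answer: 24549562489/230400 ≈ 1.0655e+5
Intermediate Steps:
a = 6/25 (a = 6*(1/25) = 6/25 ≈ 0.24000)
Z = 9863/30 (Z = 79/(6/25) + 18/(-45) = 79*(25/6) + 18*(-1/45) = 1975/6 - 2/5 = 9863/30 ≈ 328.77)
(Z + 75/((-4*4*2)))**2 = (9863/30 + 75/((-4*4*2)))**2 = (9863/30 + 75/((-16*2)))**2 = (9863/30 + 75/(-32))**2 = (9863/30 + 75*(-1/32))**2 = (9863/30 - 75/32)**2 = (156683/480)**2 = 24549562489/230400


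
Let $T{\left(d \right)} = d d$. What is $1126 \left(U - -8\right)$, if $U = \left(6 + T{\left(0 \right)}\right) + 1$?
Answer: $16890$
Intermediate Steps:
$T{\left(d \right)} = d^{2}$
$U = 7$ ($U = \left(6 + 0^{2}\right) + 1 = \left(6 + 0\right) + 1 = 6 + 1 = 7$)
$1126 \left(U - -8\right) = 1126 \left(7 - -8\right) = 1126 \left(7 + 8\right) = 1126 \cdot 15 = 16890$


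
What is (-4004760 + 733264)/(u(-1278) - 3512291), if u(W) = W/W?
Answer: 1635748/1756145 ≈ 0.93144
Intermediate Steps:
u(W) = 1
(-4004760 + 733264)/(u(-1278) - 3512291) = (-4004760 + 733264)/(1 - 3512291) = -3271496/(-3512290) = -3271496*(-1/3512290) = 1635748/1756145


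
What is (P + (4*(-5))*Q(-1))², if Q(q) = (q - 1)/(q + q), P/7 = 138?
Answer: 894916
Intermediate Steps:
P = 966 (P = 7*138 = 966)
Q(q) = (-1 + q)/(2*q) (Q(q) = (-1 + q)/((2*q)) = (-1 + q)*(1/(2*q)) = (-1 + q)/(2*q))
(P + (4*(-5))*Q(-1))² = (966 + (4*(-5))*((½)*(-1 - 1)/(-1)))² = (966 - 10*(-1)*(-2))² = (966 - 20*1)² = (966 - 20)² = 946² = 894916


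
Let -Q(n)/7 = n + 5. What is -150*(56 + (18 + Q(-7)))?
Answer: -13200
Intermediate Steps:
Q(n) = -35 - 7*n (Q(n) = -7*(n + 5) = -7*(5 + n) = -35 - 7*n)
-150*(56 + (18 + Q(-7))) = -150*(56 + (18 + (-35 - 7*(-7)))) = -150*(56 + (18 + (-35 + 49))) = -150*(56 + (18 + 14)) = -150*(56 + 32) = -150*88 = -13200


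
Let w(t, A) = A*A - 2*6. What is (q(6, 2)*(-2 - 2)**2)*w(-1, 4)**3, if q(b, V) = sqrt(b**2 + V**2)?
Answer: 2048*sqrt(10) ≈ 6476.3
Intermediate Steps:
w(t, A) = -12 + A**2 (w(t, A) = A**2 - 12 = -12 + A**2)
q(b, V) = sqrt(V**2 + b**2)
(q(6, 2)*(-2 - 2)**2)*w(-1, 4)**3 = (sqrt(2**2 + 6**2)*(-2 - 2)**2)*(-12 + 4**2)**3 = (sqrt(4 + 36)*(-4)**2)*(-12 + 16)**3 = (sqrt(40)*16)*4**3 = ((2*sqrt(10))*16)*64 = (32*sqrt(10))*64 = 2048*sqrt(10)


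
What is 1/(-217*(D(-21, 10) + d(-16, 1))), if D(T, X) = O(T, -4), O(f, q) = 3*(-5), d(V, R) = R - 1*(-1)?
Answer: 1/2821 ≈ 0.00035448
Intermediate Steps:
d(V, R) = 1 + R (d(V, R) = R + 1 = 1 + R)
O(f, q) = -15
D(T, X) = -15
1/(-217*(D(-21, 10) + d(-16, 1))) = 1/(-217*(-15 + (1 + 1))) = 1/(-217*(-15 + 2)) = 1/(-217*(-13)) = 1/2821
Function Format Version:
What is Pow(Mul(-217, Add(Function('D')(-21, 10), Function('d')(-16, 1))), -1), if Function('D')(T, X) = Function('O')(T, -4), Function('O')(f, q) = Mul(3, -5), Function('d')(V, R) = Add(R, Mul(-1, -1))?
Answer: Rational(1, 2821) ≈ 0.00035448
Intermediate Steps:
Function('d')(V, R) = Add(1, R) (Function('d')(V, R) = Add(R, 1) = Add(1, R))
Function('O')(f, q) = -15
Function('D')(T, X) = -15
Pow(Mul(-217, Add(Function('D')(-21, 10), Function('d')(-16, 1))), -1) = Pow(Mul(-217, Add(-15, Add(1, 1))), -1) = Pow(Mul(-217, Add(-15, 2)), -1) = Pow(Mul(-217, -13), -1) = Pow(2821, -1) = Rational(1, 2821)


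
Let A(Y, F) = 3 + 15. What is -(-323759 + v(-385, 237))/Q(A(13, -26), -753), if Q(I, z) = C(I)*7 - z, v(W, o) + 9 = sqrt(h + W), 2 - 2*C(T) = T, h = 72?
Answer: 323768/697 - I*sqrt(313)/697 ≈ 464.52 - 0.025383*I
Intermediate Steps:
A(Y, F) = 18
C(T) = 1 - T/2
v(W, o) = -9 + sqrt(72 + W)
Q(I, z) = 7 - z - 7*I/2 (Q(I, z) = (1 - I/2)*7 - z = (7 - 7*I/2) - z = 7 - z - 7*I/2)
-(-323759 + v(-385, 237))/Q(A(13, -26), -753) = -(-323759 + (-9 + sqrt(72 - 385)))/(7 - 1*(-753) - 7/2*18) = -(-323759 + (-9 + sqrt(-313)))/(7 + 753 - 63) = -(-323759 + (-9 + I*sqrt(313)))/697 = -(-323768 + I*sqrt(313))/697 = -(-323768/697 + I*sqrt(313)/697) = 323768/697 - I*sqrt(313)/697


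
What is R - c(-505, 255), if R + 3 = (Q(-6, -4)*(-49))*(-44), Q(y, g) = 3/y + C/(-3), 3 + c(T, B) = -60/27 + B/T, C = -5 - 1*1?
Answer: 2942185/909 ≈ 3236.7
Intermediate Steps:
C = -6 (C = -5 - 1 = -6)
c(T, B) = -47/9 + B/T (c(T, B) = -3 + (-60/27 + B/T) = -3 + (-60*1/27 + B/T) = -3 + (-20/9 + B/T) = -47/9 + B/T)
Q(y, g) = 2 + 3/y (Q(y, g) = 3/y - 6/(-3) = 3/y - 6*(-1/3) = 3/y + 2 = 2 + 3/y)
R = 3231 (R = -3 + ((2 + 3/(-6))*(-49))*(-44) = -3 + ((2 + 3*(-1/6))*(-49))*(-44) = -3 + ((2 - 1/2)*(-49))*(-44) = -3 + ((3/2)*(-49))*(-44) = -3 - 147/2*(-44) = -3 + 3234 = 3231)
R - c(-505, 255) = 3231 - (-47/9 + 255/(-505)) = 3231 - (-47/9 + 255*(-1/505)) = 3231 - (-47/9 - 51/101) = 3231 - 1*(-5206/909) = 3231 + 5206/909 = 2942185/909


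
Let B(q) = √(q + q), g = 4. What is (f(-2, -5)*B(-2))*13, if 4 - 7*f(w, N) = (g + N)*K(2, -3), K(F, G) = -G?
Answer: 26*I ≈ 26.0*I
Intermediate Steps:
B(q) = √2*√q (B(q) = √(2*q) = √2*√q)
f(w, N) = -8/7 - 3*N/7 (f(w, N) = 4/7 - (4 + N)*(-1*(-3))/7 = 4/7 - (4 + N)*3/7 = 4/7 - (12 + 3*N)/7 = 4/7 + (-12/7 - 3*N/7) = -8/7 - 3*N/7)
(f(-2, -5)*B(-2))*13 = ((-8/7 - 3/7*(-5))*(√2*√(-2)))*13 = ((-8/7 + 15/7)*(√2*(I*√2)))*13 = (1*(2*I))*13 = (2*I)*13 = 26*I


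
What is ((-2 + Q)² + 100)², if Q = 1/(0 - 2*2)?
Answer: 2825761/256 ≈ 11038.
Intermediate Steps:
Q = -¼ (Q = 1/(0 - 4) = 1/(-4) = -¼ ≈ -0.25000)
((-2 + Q)² + 100)² = ((-2 - ¼)² + 100)² = ((-9/4)² + 100)² = (81/16 + 100)² = (1681/16)² = 2825761/256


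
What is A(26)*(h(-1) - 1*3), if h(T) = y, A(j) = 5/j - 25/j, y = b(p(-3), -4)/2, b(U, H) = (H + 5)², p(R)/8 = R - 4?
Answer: 25/13 ≈ 1.9231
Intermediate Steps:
p(R) = -32 + 8*R (p(R) = 8*(R - 4) = 8*(-4 + R) = -32 + 8*R)
b(U, H) = (5 + H)²
y = ½ (y = (5 - 4)²/2 = 1²*(½) = 1*(½) = ½ ≈ 0.50000)
A(j) = -20/j
h(T) = ½
A(26)*(h(-1) - 1*3) = (-20/26)*(½ - 1*3) = (-20*1/26)*(½ - 3) = -10/13*(-5/2) = 25/13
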